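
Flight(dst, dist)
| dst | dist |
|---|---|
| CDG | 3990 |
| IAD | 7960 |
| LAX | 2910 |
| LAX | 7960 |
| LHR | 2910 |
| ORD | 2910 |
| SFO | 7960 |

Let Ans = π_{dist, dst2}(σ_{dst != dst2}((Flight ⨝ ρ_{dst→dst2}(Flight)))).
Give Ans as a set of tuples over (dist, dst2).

ρ[dst→dst2]: schema becomes (dst2, dist); tuples unchanged.
Joining Flight and ρ_{dst→dst2}(Flight) on dist yields {(CDG, 3990, CDG), (IAD, 7960, IAD), (IAD, 7960, LAX), (IAD, 7960, SFO), (LAX, 2910, LAX), (LAX, 2910, LHR), (LAX, 2910, ORD), (LAX, 7960, IAD), (LAX, 7960, LAX), (LAX, 7960, SFO), (LHR, 2910, LAX), (LHR, 2910, LHR), (LHR, 2910, ORD), (ORD, 2910, LAX), (ORD, 2910, LHR), (ORD, 2910, ORD), (SFO, 7960, IAD), (SFO, 7960, LAX), (SFO, 7960, SFO)}.
Filtering on dst != dst2 leaves {(IAD, 7960, LAX), (IAD, 7960, SFO), (LAX, 2910, LHR), (LAX, 2910, ORD), (LAX, 7960, IAD), (LAX, 7960, SFO), (LHR, 2910, LAX), (LHR, 2910, ORD), (ORD, 2910, LAX), (ORD, 2910, LHR), (SFO, 7960, IAD), (SFO, 7960, LAX)}.
Projecting to dist, dst2 (6 duplicate(s) eliminated): {(2910, LAX), (2910, LHR), (2910, ORD), (7960, IAD), (7960, LAX), (7960, SFO)}

{(2910, LAX), (2910, LHR), (2910, ORD), (7960, IAD), (7960, LAX), (7960, SFO)}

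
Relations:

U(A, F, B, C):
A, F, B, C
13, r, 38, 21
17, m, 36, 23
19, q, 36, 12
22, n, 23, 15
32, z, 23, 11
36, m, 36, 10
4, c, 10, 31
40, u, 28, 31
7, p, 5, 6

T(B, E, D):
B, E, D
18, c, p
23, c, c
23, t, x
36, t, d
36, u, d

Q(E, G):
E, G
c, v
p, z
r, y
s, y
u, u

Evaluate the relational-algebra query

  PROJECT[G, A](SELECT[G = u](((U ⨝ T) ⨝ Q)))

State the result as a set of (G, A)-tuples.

Natural join on B: {(17, m, 36, 23, t, d), (17, m, 36, 23, u, d), (19, q, 36, 12, t, d), (19, q, 36, 12, u, d), (22, n, 23, 15, c, c), (22, n, 23, 15, t, x), (32, z, 23, 11, c, c), (32, z, 23, 11, t, x), (36, m, 36, 10, t, d), (36, m, 36, 10, u, d)}
Natural join on E: {(17, m, 36, 23, u, d, u), (19, q, 36, 12, u, d, u), (22, n, 23, 15, c, c, v), (32, z, 23, 11, c, c, v), (36, m, 36, 10, u, d, u)}
Apply σ_{G = u}; surviving tuples: {(17, m, 36, 23, u, d, u), (19, q, 36, 12, u, d, u), (36, m, 36, 10, u, d, u)}
Projecting to G, A: {(u, 17), (u, 19), (u, 36)}

{(u, 17), (u, 19), (u, 36)}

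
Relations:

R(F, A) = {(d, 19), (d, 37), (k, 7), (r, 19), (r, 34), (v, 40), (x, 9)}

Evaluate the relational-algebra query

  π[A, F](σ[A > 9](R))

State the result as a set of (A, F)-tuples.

{(19, d), (19, r), (34, r), (37, d), (40, v)}

Selection A > 9: {(d, 19), (d, 37), (r, 19), (r, 34), (v, 40)}
π_{A, F} gives {(19, d), (19, r), (34, r), (37, d), (40, v)}.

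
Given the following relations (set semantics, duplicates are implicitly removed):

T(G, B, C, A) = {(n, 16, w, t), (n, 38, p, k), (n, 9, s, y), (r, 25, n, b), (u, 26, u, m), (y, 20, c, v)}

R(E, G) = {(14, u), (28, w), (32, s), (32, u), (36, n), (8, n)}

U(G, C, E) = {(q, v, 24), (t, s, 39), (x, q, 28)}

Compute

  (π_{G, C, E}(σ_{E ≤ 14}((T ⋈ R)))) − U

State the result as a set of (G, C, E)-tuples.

{(n, p, 8), (n, s, 8), (n, w, 8), (u, u, 14)}

Joining T and R on G yields {(n, 16, w, t, 36), (n, 16, w, t, 8), (n, 38, p, k, 36), (n, 38, p, k, 8), (n, 9, s, y, 36), (n, 9, s, y, 8), (u, 26, u, m, 14), (u, 26, u, m, 32)}.
σ[E ≤ 14]: keep tuples satisfying E ≤ 14 → {(n, 16, w, t, 8), (n, 38, p, k, 8), (n, 9, s, y, 8), (u, 26, u, m, 14)}
π[G, C, E]: project onto (G, C, E) → {(n, p, 8), (n, s, 8), (n, w, 8), (u, u, 14)}
Set difference of the two operands is {(n, p, 8), (n, s, 8), (n, w, 8), (u, u, 14)}.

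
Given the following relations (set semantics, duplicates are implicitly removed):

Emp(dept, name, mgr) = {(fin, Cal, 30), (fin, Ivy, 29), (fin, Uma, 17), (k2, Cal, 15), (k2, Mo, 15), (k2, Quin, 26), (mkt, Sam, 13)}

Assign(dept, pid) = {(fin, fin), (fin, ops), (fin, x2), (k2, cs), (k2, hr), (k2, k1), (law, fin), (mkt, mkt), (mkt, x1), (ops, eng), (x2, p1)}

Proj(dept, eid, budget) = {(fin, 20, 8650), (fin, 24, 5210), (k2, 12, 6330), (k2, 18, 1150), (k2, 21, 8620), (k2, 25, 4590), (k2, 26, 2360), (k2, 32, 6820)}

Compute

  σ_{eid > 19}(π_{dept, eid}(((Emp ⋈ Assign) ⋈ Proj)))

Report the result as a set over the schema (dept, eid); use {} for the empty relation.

Emp ⋈ Assign (natural join on dept): {(fin, Cal, 30, fin), (fin, Cal, 30, ops), (fin, Cal, 30, x2), (fin, Ivy, 29, fin), (fin, Ivy, 29, ops), (fin, Ivy, 29, x2), (fin, Uma, 17, fin), (fin, Uma, 17, ops), (fin, Uma, 17, x2), (k2, Cal, 15, cs), (k2, Cal, 15, hr), (k2, Cal, 15, k1), (k2, Mo, 15, cs), (k2, Mo, 15, hr), (k2, Mo, 15, k1), (k2, Quin, 26, cs), (k2, Quin, 26, hr), (k2, Quin, 26, k1), (mkt, Sam, 13, mkt), (mkt, Sam, 13, x1)}
(Emp ⋈ Assign) ⋈ Proj (natural join on dept): {(fin, Cal, 30, fin, 20, 8650), (fin, Cal, 30, fin, 24, 5210), (fin, Cal, 30, ops, 20, 8650), (fin, Cal, 30, ops, 24, 5210), (fin, Cal, 30, x2, 20, 8650), (fin, Cal, 30, x2, 24, 5210), (fin, Ivy, 29, fin, 20, 8650), (fin, Ivy, 29, fin, 24, 5210), (fin, Ivy, 29, ops, 20, 8650), (fin, Ivy, 29, ops, 24, 5210), (fin, Ivy, 29, x2, 20, 8650), (fin, Ivy, 29, x2, 24, 5210), (fin, Uma, 17, fin, 20, 8650), (fin, Uma, 17, fin, 24, 5210), (fin, Uma, 17, ops, 20, 8650), (fin, Uma, 17, ops, 24, 5210), (fin, Uma, 17, x2, 20, 8650), (fin, Uma, 17, x2, 24, 5210), (k2, Cal, 15, cs, 12, 6330), (k2, Cal, 15, cs, 18, 1150), (k2, Cal, 15, cs, 21, 8620), (k2, Cal, 15, cs, 25, 4590), (k2, Cal, 15, cs, 26, 2360), (k2, Cal, 15, cs, 32, 6820), (k2, Cal, 15, hr, 12, 6330), (k2, Cal, 15, hr, 18, 1150), (k2, Cal, 15, hr, 21, 8620), (k2, Cal, 15, hr, 25, 4590), (k2, Cal, 15, hr, 26, 2360), (k2, Cal, 15, hr, 32, 6820), (k2, Cal, 15, k1, 12, 6330), (k2, Cal, 15, k1, 18, 1150), (k2, Cal, 15, k1, 21, 8620), (k2, Cal, 15, k1, 25, 4590), (k2, Cal, 15, k1, 26, 2360), (k2, Cal, 15, k1, 32, 6820), (k2, Mo, 15, cs, 12, 6330), (k2, Mo, 15, cs, 18, 1150), (k2, Mo, 15, cs, 21, 8620), (k2, Mo, 15, cs, 25, 4590), (k2, Mo, 15, cs, 26, 2360), (k2, Mo, 15, cs, 32, 6820), (k2, Mo, 15, hr, 12, 6330), (k2, Mo, 15, hr, 18, 1150), (k2, Mo, 15, hr, 21, 8620), (k2, Mo, 15, hr, 25, 4590), (k2, Mo, 15, hr, 26, 2360), (k2, Mo, 15, hr, 32, 6820), (k2, Mo, 15, k1, 12, 6330), (k2, Mo, 15, k1, 18, 1150), (k2, Mo, 15, k1, 21, 8620), (k2, Mo, 15, k1, 25, 4590), (k2, Mo, 15, k1, 26, 2360), (k2, Mo, 15, k1, 32, 6820), (k2, Quin, 26, cs, 12, 6330), (k2, Quin, 26, cs, 18, 1150), (k2, Quin, 26, cs, 21, 8620), (k2, Quin, 26, cs, 25, 4590), (k2, Quin, 26, cs, 26, 2360), (k2, Quin, 26, cs, 32, 6820), (k2, Quin, 26, hr, 12, 6330), (k2, Quin, 26, hr, 18, 1150), (k2, Quin, 26, hr, 21, 8620), (k2, Quin, 26, hr, 25, 4590), (k2, Quin, 26, hr, 26, 2360), (k2, Quin, 26, hr, 32, 6820), (k2, Quin, 26, k1, 12, 6330), (k2, Quin, 26, k1, 18, 1150), (k2, Quin, 26, k1, 21, 8620), (k2, Quin, 26, k1, 25, 4590), (k2, Quin, 26, k1, 26, 2360), (k2, Quin, 26, k1, 32, 6820)}
π[dept, eid]: project onto (dept, eid) (64 duplicate(s) eliminated) → {(fin, 20), (fin, 24), (k2, 12), (k2, 18), (k2, 21), (k2, 25), (k2, 26), (k2, 32)}
σ[eid > 19]: keep tuples satisfying eid > 19 → {(fin, 20), (fin, 24), (k2, 21), (k2, 25), (k2, 26), (k2, 32)}

{(fin, 20), (fin, 24), (k2, 21), (k2, 25), (k2, 26), (k2, 32)}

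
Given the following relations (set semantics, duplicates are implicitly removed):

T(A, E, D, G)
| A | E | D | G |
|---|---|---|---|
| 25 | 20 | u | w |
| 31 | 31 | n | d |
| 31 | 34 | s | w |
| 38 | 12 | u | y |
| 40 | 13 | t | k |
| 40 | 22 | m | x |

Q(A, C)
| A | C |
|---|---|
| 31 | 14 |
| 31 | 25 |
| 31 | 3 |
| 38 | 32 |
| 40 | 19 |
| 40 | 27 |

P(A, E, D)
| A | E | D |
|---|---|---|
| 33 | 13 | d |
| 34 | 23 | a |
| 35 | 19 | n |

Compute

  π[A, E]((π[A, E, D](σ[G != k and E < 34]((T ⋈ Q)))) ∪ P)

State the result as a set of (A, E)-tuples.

{(31, 31), (33, 13), (34, 23), (35, 19), (38, 12), (40, 22)}

Natural join on A: {(31, 31, n, d, 14), (31, 31, n, d, 25), (31, 31, n, d, 3), (31, 34, s, w, 14), (31, 34, s, w, 25), (31, 34, s, w, 3), (38, 12, u, y, 32), (40, 13, t, k, 19), (40, 13, t, k, 27), (40, 22, m, x, 19), (40, 22, m, x, 27)}
σ[G != k and E < 34]: keep tuples satisfying G != k and E < 34 → {(31, 31, n, d, 14), (31, 31, n, d, 25), (31, 31, n, d, 3), (38, 12, u, y, 32), (40, 22, m, x, 19), (40, 22, m, x, 27)}
π[A, E, D]: project onto (A, E, D) (3 duplicate(s) eliminated) → {(31, 31, n), (38, 12, u), (40, 22, m)}
Set union of the two operands is {(31, 31, n), (33, 13, d), (34, 23, a), (35, 19, n), (38, 12, u), (40, 22, m)}.
π[A, E]: project onto (A, E) → {(31, 31), (33, 13), (34, 23), (35, 19), (38, 12), (40, 22)}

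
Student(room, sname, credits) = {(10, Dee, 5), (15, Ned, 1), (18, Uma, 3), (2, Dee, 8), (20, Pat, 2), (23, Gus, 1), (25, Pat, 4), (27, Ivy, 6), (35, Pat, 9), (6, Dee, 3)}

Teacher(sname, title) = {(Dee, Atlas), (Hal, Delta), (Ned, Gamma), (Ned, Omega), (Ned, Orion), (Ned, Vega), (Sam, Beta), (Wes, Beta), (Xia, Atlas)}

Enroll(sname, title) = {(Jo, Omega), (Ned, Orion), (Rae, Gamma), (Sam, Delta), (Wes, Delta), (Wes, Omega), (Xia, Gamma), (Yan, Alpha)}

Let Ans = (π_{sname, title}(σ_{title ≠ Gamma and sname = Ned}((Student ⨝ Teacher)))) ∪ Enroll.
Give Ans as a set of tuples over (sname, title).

Joining Student and Teacher on sname yields {(10, Dee, 5, Atlas), (15, Ned, 1, Gamma), (15, Ned, 1, Omega), (15, Ned, 1, Orion), (15, Ned, 1, Vega), (2, Dee, 8, Atlas), (6, Dee, 3, Atlas)}.
σ[title ≠ Gamma and sname = Ned]: keep tuples satisfying title ≠ Gamma and sname = Ned → {(15, Ned, 1, Omega), (15, Ned, 1, Orion), (15, Ned, 1, Vega)}
Projecting to sname, title: {(Ned, Omega), (Ned, Orion), (Ned, Vega)}
Taking the union: {(Jo, Omega), (Ned, Omega), (Ned, Orion), (Ned, Vega), (Rae, Gamma), (Sam, Delta), (Wes, Delta), (Wes, Omega), (Xia, Gamma), (Yan, Alpha)}

{(Jo, Omega), (Ned, Omega), (Ned, Orion), (Ned, Vega), (Rae, Gamma), (Sam, Delta), (Wes, Delta), (Wes, Omega), (Xia, Gamma), (Yan, Alpha)}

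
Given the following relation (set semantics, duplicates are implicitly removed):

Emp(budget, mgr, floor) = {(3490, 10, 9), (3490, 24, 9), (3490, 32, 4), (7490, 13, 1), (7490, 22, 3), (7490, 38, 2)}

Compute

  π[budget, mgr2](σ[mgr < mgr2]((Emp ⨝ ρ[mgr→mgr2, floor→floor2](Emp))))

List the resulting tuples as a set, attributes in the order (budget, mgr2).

{(3490, 24), (3490, 32), (7490, 22), (7490, 38)}

ρ[mgr→mgr2, floor→floor2]: schema becomes (budget, mgr2, floor2); tuples unchanged.
Natural join on budget: {(3490, 10, 9, 10, 9), (3490, 10, 9, 24, 9), (3490, 10, 9, 32, 4), (3490, 24, 9, 10, 9), (3490, 24, 9, 24, 9), (3490, 24, 9, 32, 4), (3490, 32, 4, 10, 9), (3490, 32, 4, 24, 9), (3490, 32, 4, 32, 4), (7490, 13, 1, 13, 1), (7490, 13, 1, 22, 3), (7490, 13, 1, 38, 2), (7490, 22, 3, 13, 1), (7490, 22, 3, 22, 3), (7490, 22, 3, 38, 2), (7490, 38, 2, 13, 1), (7490, 38, 2, 22, 3), (7490, 38, 2, 38, 2)}
Selection mgr < mgr2: {(3490, 10, 9, 24, 9), (3490, 10, 9, 32, 4), (3490, 24, 9, 32, 4), (7490, 13, 1, 22, 3), (7490, 13, 1, 38, 2), (7490, 22, 3, 38, 2)}
Keep only column(s) budget, mgr2 (2 duplicate(s) eliminated): {(3490, 24), (3490, 32), (7490, 22), (7490, 38)}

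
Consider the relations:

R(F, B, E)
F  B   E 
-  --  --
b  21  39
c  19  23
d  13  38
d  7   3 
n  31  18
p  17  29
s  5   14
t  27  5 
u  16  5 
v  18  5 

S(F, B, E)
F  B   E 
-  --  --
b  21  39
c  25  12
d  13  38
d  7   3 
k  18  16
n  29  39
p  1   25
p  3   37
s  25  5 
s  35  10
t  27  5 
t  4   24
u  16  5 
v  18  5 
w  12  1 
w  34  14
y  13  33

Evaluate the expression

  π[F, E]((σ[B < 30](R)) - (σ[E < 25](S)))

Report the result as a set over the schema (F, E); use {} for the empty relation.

Filtering on B < 30 leaves {(b, 21, 39), (c, 19, 23), (d, 13, 38), (d, 7, 3), (p, 17, 29), (s, 5, 14), (t, 27, 5), (u, 16, 5), (v, 18, 5)}.
Filtering on E < 25 leaves {(c, 25, 12), (d, 7, 3), (k, 18, 16), (s, 25, 5), (s, 35, 10), (t, 27, 5), (t, 4, 24), (u, 16, 5), (v, 18, 5), (w, 12, 1), (w, 34, 14)}.
Taking the difference: {(b, 21, 39), (c, 19, 23), (d, 13, 38), (p, 17, 29), (s, 5, 14)}
Projecting to F, E: {(b, 39), (c, 23), (d, 38), (p, 29), (s, 14)}

{(b, 39), (c, 23), (d, 38), (p, 29), (s, 14)}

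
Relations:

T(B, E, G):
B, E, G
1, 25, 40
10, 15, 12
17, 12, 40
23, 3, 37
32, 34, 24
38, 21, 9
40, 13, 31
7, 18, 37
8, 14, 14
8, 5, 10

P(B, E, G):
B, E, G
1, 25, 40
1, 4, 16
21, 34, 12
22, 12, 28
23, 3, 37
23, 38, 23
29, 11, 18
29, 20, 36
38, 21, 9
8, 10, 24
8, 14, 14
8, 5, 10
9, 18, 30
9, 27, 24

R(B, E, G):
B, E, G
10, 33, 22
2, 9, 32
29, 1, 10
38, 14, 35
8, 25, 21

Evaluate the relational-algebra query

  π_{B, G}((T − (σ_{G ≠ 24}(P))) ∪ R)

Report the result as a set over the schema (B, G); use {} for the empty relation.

{(10, 12), (10, 22), (17, 40), (2, 32), (29, 10), (32, 24), (38, 35), (40, 31), (7, 37), (8, 21)}

Filtering on G ≠ 24 leaves {(1, 25, 40), (1, 4, 16), (21, 34, 12), (22, 12, 28), (23, 3, 37), (23, 38, 23), (29, 11, 18), (29, 20, 36), (38, 21, 9), (8, 14, 14), (8, 5, 10), (9, 18, 30)}.
Difference: {(1, 25, 40), (10, 15, 12), (17, 12, 40), (23, 3, 37), (32, 34, 24), (38, 21, 9), (40, 13, 31), (7, 18, 37), (8, 14, 14), (8, 5, 10)} with {(1, 25, 40), (1, 4, 16), (21, 34, 12), (22, 12, 28), (23, 3, 37), (23, 38, 23), (29, 11, 18), (29, 20, 36), (38, 21, 9), (8, 14, 14), (8, 5, 10), (9, 18, 30)} → {(10, 15, 12), (17, 12, 40), (32, 34, 24), (40, 13, 31), (7, 18, 37)}
Union: {(10, 15, 12), (17, 12, 40), (32, 34, 24), (40, 13, 31), (7, 18, 37)} with {(10, 33, 22), (2, 9, 32), (29, 1, 10), (38, 14, 35), (8, 25, 21)} → {(10, 15, 12), (10, 33, 22), (17, 12, 40), (2, 9, 32), (29, 1, 10), (32, 34, 24), (38, 14, 35), (40, 13, 31), (7, 18, 37), (8, 25, 21)}
Keep only column(s) B, G: {(10, 12), (10, 22), (17, 40), (2, 32), (29, 10), (32, 24), (38, 35), (40, 31), (7, 37), (8, 21)}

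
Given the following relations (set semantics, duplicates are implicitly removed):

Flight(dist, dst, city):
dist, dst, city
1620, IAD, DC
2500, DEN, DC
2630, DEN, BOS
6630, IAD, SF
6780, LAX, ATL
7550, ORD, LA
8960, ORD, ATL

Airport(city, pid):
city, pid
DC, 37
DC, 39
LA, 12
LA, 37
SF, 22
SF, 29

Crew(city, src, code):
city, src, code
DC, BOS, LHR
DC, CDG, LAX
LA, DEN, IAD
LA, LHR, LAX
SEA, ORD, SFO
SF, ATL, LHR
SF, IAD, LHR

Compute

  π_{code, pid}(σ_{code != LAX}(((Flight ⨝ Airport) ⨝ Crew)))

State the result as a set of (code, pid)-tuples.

Flight ⋈ Airport (natural join on city): {(1620, IAD, DC, 37), (1620, IAD, DC, 39), (2500, DEN, DC, 37), (2500, DEN, DC, 39), (6630, IAD, SF, 22), (6630, IAD, SF, 29), (7550, ORD, LA, 12), (7550, ORD, LA, 37)}
(Flight ⨝ Airport) ⋈ Crew (natural join on city): {(1620, IAD, DC, 37, BOS, LHR), (1620, IAD, DC, 37, CDG, LAX), (1620, IAD, DC, 39, BOS, LHR), (1620, IAD, DC, 39, CDG, LAX), (2500, DEN, DC, 37, BOS, LHR), (2500, DEN, DC, 37, CDG, LAX), (2500, DEN, DC, 39, BOS, LHR), (2500, DEN, DC, 39, CDG, LAX), (6630, IAD, SF, 22, ATL, LHR), (6630, IAD, SF, 22, IAD, LHR), (6630, IAD, SF, 29, ATL, LHR), (6630, IAD, SF, 29, IAD, LHR), (7550, ORD, LA, 12, DEN, IAD), (7550, ORD, LA, 12, LHR, LAX), (7550, ORD, LA, 37, DEN, IAD), (7550, ORD, LA, 37, LHR, LAX)}
Selection code != LAX: {(1620, IAD, DC, 37, BOS, LHR), (1620, IAD, DC, 39, BOS, LHR), (2500, DEN, DC, 37, BOS, LHR), (2500, DEN, DC, 39, BOS, LHR), (6630, IAD, SF, 22, ATL, LHR), (6630, IAD, SF, 22, IAD, LHR), (6630, IAD, SF, 29, ATL, LHR), (6630, IAD, SF, 29, IAD, LHR), (7550, ORD, LA, 12, DEN, IAD), (7550, ORD, LA, 37, DEN, IAD)}
Projecting to code, pid (4 duplicate(s) eliminated): {(IAD, 12), (IAD, 37), (LHR, 22), (LHR, 29), (LHR, 37), (LHR, 39)}

{(IAD, 12), (IAD, 37), (LHR, 22), (LHR, 29), (LHR, 37), (LHR, 39)}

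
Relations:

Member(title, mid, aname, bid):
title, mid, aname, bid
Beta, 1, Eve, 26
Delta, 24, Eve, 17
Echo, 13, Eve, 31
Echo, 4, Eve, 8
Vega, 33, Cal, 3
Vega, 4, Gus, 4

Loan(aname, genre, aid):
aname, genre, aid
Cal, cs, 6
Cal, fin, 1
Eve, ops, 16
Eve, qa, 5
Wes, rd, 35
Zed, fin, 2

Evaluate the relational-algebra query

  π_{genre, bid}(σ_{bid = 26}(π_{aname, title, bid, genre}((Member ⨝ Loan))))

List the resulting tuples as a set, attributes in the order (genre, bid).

Joining Member and Loan on aname yields {(Beta, 1, Eve, 26, ops, 16), (Beta, 1, Eve, 26, qa, 5), (Delta, 24, Eve, 17, ops, 16), (Delta, 24, Eve, 17, qa, 5), (Echo, 13, Eve, 31, ops, 16), (Echo, 13, Eve, 31, qa, 5), (Echo, 4, Eve, 8, ops, 16), (Echo, 4, Eve, 8, qa, 5), (Vega, 33, Cal, 3, cs, 6), (Vega, 33, Cal, 3, fin, 1)}.
Projecting to aname, title, bid, genre: {(Cal, Vega, 3, cs), (Cal, Vega, 3, fin), (Eve, Beta, 26, ops), (Eve, Beta, 26, qa), (Eve, Delta, 17, ops), (Eve, Delta, 17, qa), (Eve, Echo, 31, ops), (Eve, Echo, 31, qa), (Eve, Echo, 8, ops), (Eve, Echo, 8, qa)}
Filtering on bid = 26 leaves {(Eve, Beta, 26, ops), (Eve, Beta, 26, qa)}.
Projecting to genre, bid: {(ops, 26), (qa, 26)}

{(ops, 26), (qa, 26)}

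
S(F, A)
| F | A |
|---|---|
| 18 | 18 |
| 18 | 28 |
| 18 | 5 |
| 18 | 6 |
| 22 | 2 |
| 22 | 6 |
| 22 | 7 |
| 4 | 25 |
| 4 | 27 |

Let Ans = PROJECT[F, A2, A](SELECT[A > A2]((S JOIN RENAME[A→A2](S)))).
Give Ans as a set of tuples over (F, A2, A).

ρ[A→A2]: schema becomes (F, A2); tuples unchanged.
Joining S and RENAME[A→A2](S) on F yields {(18, 18, 18), (18, 18, 28), (18, 18, 5), (18, 18, 6), (18, 28, 18), (18, 28, 28), (18, 28, 5), (18, 28, 6), (18, 5, 18), (18, 5, 28), (18, 5, 5), (18, 5, 6), (18, 6, 18), (18, 6, 28), (18, 6, 5), (18, 6, 6), (22, 2, 2), (22, 2, 6), (22, 2, 7), (22, 6, 2), (22, 6, 6), (22, 6, 7), (22, 7, 2), (22, 7, 6), (22, 7, 7), (4, 25, 25), (4, 25, 27), (4, 27, 25), (4, 27, 27)}.
Apply σ_{A > A2}; surviving tuples: {(18, 18, 5), (18, 18, 6), (18, 28, 18), (18, 28, 5), (18, 28, 6), (18, 6, 5), (22, 6, 2), (22, 7, 2), (22, 7, 6), (4, 27, 25)}
Projecting to F, A2, A: {(18, 18, 28), (18, 5, 18), (18, 5, 28), (18, 5, 6), (18, 6, 18), (18, 6, 28), (22, 2, 6), (22, 2, 7), (22, 6, 7), (4, 25, 27)}

{(18, 18, 28), (18, 5, 18), (18, 5, 28), (18, 5, 6), (18, 6, 18), (18, 6, 28), (22, 2, 6), (22, 2, 7), (22, 6, 7), (4, 25, 27)}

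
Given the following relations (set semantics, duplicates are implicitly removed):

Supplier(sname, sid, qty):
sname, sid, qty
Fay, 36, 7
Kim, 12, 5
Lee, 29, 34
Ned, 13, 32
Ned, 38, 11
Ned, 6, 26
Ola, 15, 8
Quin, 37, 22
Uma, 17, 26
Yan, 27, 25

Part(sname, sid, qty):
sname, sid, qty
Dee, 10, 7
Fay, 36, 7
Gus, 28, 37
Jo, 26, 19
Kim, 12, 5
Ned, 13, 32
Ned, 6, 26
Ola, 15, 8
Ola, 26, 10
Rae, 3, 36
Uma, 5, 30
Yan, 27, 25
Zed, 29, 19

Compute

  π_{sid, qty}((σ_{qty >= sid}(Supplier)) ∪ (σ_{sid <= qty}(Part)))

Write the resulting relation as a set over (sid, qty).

{(13, 32), (17, 26), (28, 37), (29, 34), (3, 36), (5, 30), (6, 26)}

Selection qty >= sid: {(Lee, 29, 34), (Ned, 13, 32), (Ned, 6, 26), (Uma, 17, 26)}
Selection sid <= qty: {(Gus, 28, 37), (Ned, 13, 32), (Ned, 6, 26), (Rae, 3, 36), (Uma, 5, 30)}
Set union of the two operands is {(Gus, 28, 37), (Lee, 29, 34), (Ned, 13, 32), (Ned, 6, 26), (Rae, 3, 36), (Uma, 17, 26), (Uma, 5, 30)}.
π[sid, qty]: project onto (sid, qty) → {(13, 32), (17, 26), (28, 37), (29, 34), (3, 36), (5, 30), (6, 26)}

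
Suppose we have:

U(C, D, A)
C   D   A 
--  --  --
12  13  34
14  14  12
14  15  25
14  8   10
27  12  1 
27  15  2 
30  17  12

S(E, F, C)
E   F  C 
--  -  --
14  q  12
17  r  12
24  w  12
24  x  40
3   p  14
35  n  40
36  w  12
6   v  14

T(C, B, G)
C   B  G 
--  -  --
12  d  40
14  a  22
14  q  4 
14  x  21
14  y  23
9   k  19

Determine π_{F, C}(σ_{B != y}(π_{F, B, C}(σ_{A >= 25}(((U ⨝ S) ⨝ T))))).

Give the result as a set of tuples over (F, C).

U ⋈ S (natural join on C): {(12, 13, 34, 14, q), (12, 13, 34, 17, r), (12, 13, 34, 24, w), (12, 13, 34, 36, w), (14, 14, 12, 3, p), (14, 14, 12, 6, v), (14, 15, 25, 3, p), (14, 15, 25, 6, v), (14, 8, 10, 3, p), (14, 8, 10, 6, v)}
(U ⨝ S) ⋈ T (natural join on C): {(12, 13, 34, 14, q, d, 40), (12, 13, 34, 17, r, d, 40), (12, 13, 34, 24, w, d, 40), (12, 13, 34, 36, w, d, 40), (14, 14, 12, 3, p, a, 22), (14, 14, 12, 3, p, q, 4), (14, 14, 12, 3, p, x, 21), (14, 14, 12, 3, p, y, 23), (14, 14, 12, 6, v, a, 22), (14, 14, 12, 6, v, q, 4), (14, 14, 12, 6, v, x, 21), (14, 14, 12, 6, v, y, 23), (14, 15, 25, 3, p, a, 22), (14, 15, 25, 3, p, q, 4), (14, 15, 25, 3, p, x, 21), (14, 15, 25, 3, p, y, 23), (14, 15, 25, 6, v, a, 22), (14, 15, 25, 6, v, q, 4), (14, 15, 25, 6, v, x, 21), (14, 15, 25, 6, v, y, 23), (14, 8, 10, 3, p, a, 22), (14, 8, 10, 3, p, q, 4), (14, 8, 10, 3, p, x, 21), (14, 8, 10, 3, p, y, 23), (14, 8, 10, 6, v, a, 22), (14, 8, 10, 6, v, q, 4), (14, 8, 10, 6, v, x, 21), (14, 8, 10, 6, v, y, 23)}
Filtering on A >= 25 leaves {(12, 13, 34, 14, q, d, 40), (12, 13, 34, 17, r, d, 40), (12, 13, 34, 24, w, d, 40), (12, 13, 34, 36, w, d, 40), (14, 15, 25, 3, p, a, 22), (14, 15, 25, 3, p, q, 4), (14, 15, 25, 3, p, x, 21), (14, 15, 25, 3, p, y, 23), (14, 15, 25, 6, v, a, 22), (14, 15, 25, 6, v, q, 4), (14, 15, 25, 6, v, x, 21), (14, 15, 25, 6, v, y, 23)}.
π_{F, B, C} gives {(p, a, 14), (p, q, 14), (p, x, 14), (p, y, 14), (q, d, 12), (r, d, 12), (v, a, 14), (v, q, 14), (v, x, 14), (v, y, 14), (w, d, 12)} (1 duplicate(s) eliminated).
Filtering on B != y leaves {(p, a, 14), (p, q, 14), (p, x, 14), (q, d, 12), (r, d, 12), (v, a, 14), (v, q, 14), (v, x, 14), (w, d, 12)}.
π_{F, C} gives {(p, 14), (q, 12), (r, 12), (v, 14), (w, 12)} (4 duplicate(s) eliminated).

{(p, 14), (q, 12), (r, 12), (v, 14), (w, 12)}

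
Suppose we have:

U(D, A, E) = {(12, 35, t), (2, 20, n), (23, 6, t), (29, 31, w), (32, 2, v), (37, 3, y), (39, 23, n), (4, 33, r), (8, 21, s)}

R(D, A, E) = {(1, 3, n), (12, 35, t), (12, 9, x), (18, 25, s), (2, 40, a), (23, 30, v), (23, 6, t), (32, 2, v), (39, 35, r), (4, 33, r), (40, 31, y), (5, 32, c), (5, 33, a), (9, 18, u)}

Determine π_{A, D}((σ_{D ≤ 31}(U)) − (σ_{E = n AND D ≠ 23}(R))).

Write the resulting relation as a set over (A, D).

{(20, 2), (21, 8), (31, 29), (33, 4), (35, 12), (6, 23)}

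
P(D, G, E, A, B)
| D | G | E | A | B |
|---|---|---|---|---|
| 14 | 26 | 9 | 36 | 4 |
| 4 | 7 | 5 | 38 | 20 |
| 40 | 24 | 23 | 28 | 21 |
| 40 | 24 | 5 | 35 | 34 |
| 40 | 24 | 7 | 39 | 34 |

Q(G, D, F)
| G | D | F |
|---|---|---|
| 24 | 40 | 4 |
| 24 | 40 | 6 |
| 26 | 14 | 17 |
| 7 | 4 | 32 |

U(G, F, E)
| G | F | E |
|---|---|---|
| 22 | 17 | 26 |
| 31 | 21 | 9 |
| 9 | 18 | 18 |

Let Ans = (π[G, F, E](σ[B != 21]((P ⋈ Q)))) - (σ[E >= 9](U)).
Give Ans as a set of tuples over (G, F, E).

{(24, 4, 5), (24, 4, 7), (24, 6, 5), (24, 6, 7), (26, 17, 9), (7, 32, 5)}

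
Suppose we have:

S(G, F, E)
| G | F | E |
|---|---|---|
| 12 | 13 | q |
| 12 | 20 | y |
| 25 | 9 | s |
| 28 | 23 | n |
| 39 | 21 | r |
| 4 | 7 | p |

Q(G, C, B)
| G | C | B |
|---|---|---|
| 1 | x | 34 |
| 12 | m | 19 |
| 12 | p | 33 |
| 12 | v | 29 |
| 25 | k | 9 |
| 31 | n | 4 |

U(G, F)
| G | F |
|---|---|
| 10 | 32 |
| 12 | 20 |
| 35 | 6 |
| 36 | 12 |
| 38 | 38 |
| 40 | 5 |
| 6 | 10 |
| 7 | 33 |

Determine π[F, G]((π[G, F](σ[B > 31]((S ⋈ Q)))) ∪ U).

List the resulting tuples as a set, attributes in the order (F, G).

S ⋈ Q (natural join on G): {(12, 13, q, m, 19), (12, 13, q, p, 33), (12, 13, q, v, 29), (12, 20, y, m, 19), (12, 20, y, p, 33), (12, 20, y, v, 29), (25, 9, s, k, 9)}
Apply σ_{B > 31}; surviving tuples: {(12, 13, q, p, 33), (12, 20, y, p, 33)}
Keep only column(s) G, F: {(12, 13), (12, 20)}
Union: {(12, 13), (12, 20)} with {(10, 32), (12, 20), (35, 6), (36, 12), (38, 38), (40, 5), (6, 10), (7, 33)} → {(10, 32), (12, 13), (12, 20), (35, 6), (36, 12), (38, 38), (40, 5), (6, 10), (7, 33)}
Keep only column(s) F, G: {(10, 6), (12, 36), (13, 12), (20, 12), (32, 10), (33, 7), (38, 38), (5, 40), (6, 35)}

{(10, 6), (12, 36), (13, 12), (20, 12), (32, 10), (33, 7), (38, 38), (5, 40), (6, 35)}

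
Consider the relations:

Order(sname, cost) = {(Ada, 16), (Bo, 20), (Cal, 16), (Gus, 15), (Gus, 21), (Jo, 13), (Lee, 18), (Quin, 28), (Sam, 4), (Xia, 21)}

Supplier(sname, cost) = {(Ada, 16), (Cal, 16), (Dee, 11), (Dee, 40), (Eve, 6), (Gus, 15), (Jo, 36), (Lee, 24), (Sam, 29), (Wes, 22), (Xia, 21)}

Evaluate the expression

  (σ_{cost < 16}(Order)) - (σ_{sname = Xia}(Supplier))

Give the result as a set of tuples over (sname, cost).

Selection cost < 16: {(Gus, 15), (Jo, 13), (Sam, 4)}
Selection sname = Xia: {(Xia, 21)}
Set difference of the two operands is {(Gus, 15), (Jo, 13), (Sam, 4)}.

{(Gus, 15), (Jo, 13), (Sam, 4)}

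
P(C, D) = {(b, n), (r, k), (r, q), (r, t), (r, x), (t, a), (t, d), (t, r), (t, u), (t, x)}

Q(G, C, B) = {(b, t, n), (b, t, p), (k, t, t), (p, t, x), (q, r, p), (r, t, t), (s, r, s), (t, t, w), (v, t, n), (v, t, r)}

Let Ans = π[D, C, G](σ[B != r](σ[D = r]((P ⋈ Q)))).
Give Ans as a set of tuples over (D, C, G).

P ⋈ Q (natural join on C): {(r, k, q, p), (r, k, s, s), (r, q, q, p), (r, q, s, s), (r, t, q, p), (r, t, s, s), (r, x, q, p), (r, x, s, s), (t, a, b, n), (t, a, b, p), (t, a, k, t), (t, a, p, x), (t, a, r, t), (t, a, t, w), (t, a, v, n), (t, a, v, r), (t, d, b, n), (t, d, b, p), (t, d, k, t), (t, d, p, x), (t, d, r, t), (t, d, t, w), (t, d, v, n), (t, d, v, r), (t, r, b, n), (t, r, b, p), (t, r, k, t), (t, r, p, x), (t, r, r, t), (t, r, t, w), (t, r, v, n), (t, r, v, r), (t, u, b, n), (t, u, b, p), (t, u, k, t), (t, u, p, x), (t, u, r, t), (t, u, t, w), (t, u, v, n), (t, u, v, r), (t, x, b, n), (t, x, b, p), (t, x, k, t), (t, x, p, x), (t, x, r, t), (t, x, t, w), (t, x, v, n), (t, x, v, r)}
Selection D = r: {(t, r, b, n), (t, r, b, p), (t, r, k, t), (t, r, p, x), (t, r, r, t), (t, r, t, w), (t, r, v, n), (t, r, v, r)}
Selection B != r: {(t, r, b, n), (t, r, b, p), (t, r, k, t), (t, r, p, x), (t, r, r, t), (t, r, t, w), (t, r, v, n)}
Projecting to D, C, G (1 duplicate(s) eliminated): {(r, t, b), (r, t, k), (r, t, p), (r, t, r), (r, t, t), (r, t, v)}

{(r, t, b), (r, t, k), (r, t, p), (r, t, r), (r, t, t), (r, t, v)}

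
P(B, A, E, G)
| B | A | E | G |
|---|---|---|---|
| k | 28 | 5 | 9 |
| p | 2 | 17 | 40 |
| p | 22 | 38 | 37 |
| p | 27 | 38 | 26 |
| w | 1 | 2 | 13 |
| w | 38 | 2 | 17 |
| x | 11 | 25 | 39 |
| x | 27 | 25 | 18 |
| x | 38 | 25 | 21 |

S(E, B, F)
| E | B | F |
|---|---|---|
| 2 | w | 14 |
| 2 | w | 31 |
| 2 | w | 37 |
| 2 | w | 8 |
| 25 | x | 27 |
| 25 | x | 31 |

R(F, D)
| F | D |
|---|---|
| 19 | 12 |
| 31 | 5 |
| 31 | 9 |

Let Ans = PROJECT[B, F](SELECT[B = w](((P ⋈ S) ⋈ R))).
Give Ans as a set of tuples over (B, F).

P ⋈ S (natural join on B, E): {(w, 1, 2, 13, 14), (w, 1, 2, 13, 31), (w, 1, 2, 13, 37), (w, 1, 2, 13, 8), (w, 38, 2, 17, 14), (w, 38, 2, 17, 31), (w, 38, 2, 17, 37), (w, 38, 2, 17, 8), (x, 11, 25, 39, 27), (x, 11, 25, 39, 31), (x, 27, 25, 18, 27), (x, 27, 25, 18, 31), (x, 38, 25, 21, 27), (x, 38, 25, 21, 31)}
(P ⋈ S) ⋈ R (natural join on F): {(w, 1, 2, 13, 31, 5), (w, 1, 2, 13, 31, 9), (w, 38, 2, 17, 31, 5), (w, 38, 2, 17, 31, 9), (x, 11, 25, 39, 31, 5), (x, 11, 25, 39, 31, 9), (x, 27, 25, 18, 31, 5), (x, 27, 25, 18, 31, 9), (x, 38, 25, 21, 31, 5), (x, 38, 25, 21, 31, 9)}
Filtering on B = w leaves {(w, 1, 2, 13, 31, 5), (w, 1, 2, 13, 31, 9), (w, 38, 2, 17, 31, 5), (w, 38, 2, 17, 31, 9)}.
Keep only column(s) B, F (3 duplicate(s) eliminated): {(w, 31)}

{(w, 31)}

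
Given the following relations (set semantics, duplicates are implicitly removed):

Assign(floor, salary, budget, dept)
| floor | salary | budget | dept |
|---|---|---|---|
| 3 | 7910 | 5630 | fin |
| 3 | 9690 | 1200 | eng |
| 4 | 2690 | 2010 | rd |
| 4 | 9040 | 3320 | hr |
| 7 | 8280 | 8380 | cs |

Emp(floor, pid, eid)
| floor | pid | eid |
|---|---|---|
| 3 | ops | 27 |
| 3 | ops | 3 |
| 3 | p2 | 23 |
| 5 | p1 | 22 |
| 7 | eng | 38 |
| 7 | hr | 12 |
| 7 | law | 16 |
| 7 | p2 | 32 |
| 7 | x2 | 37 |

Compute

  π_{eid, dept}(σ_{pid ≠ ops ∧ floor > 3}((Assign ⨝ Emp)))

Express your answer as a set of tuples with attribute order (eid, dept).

Assign ⋈ Emp (natural join on floor): {(3, 7910, 5630, fin, ops, 27), (3, 7910, 5630, fin, ops, 3), (3, 7910, 5630, fin, p2, 23), (3, 9690, 1200, eng, ops, 27), (3, 9690, 1200, eng, ops, 3), (3, 9690, 1200, eng, p2, 23), (7, 8280, 8380, cs, eng, 38), (7, 8280, 8380, cs, hr, 12), (7, 8280, 8380, cs, law, 16), (7, 8280, 8380, cs, p2, 32), (7, 8280, 8380, cs, x2, 37)}
Filtering on pid ≠ ops ∧ floor > 3 leaves {(7, 8280, 8380, cs, eng, 38), (7, 8280, 8380, cs, hr, 12), (7, 8280, 8380, cs, law, 16), (7, 8280, 8380, cs, p2, 32), (7, 8280, 8380, cs, x2, 37)}.
π_{eid, dept} gives {(12, cs), (16, cs), (32, cs), (37, cs), (38, cs)}.

{(12, cs), (16, cs), (32, cs), (37, cs), (38, cs)}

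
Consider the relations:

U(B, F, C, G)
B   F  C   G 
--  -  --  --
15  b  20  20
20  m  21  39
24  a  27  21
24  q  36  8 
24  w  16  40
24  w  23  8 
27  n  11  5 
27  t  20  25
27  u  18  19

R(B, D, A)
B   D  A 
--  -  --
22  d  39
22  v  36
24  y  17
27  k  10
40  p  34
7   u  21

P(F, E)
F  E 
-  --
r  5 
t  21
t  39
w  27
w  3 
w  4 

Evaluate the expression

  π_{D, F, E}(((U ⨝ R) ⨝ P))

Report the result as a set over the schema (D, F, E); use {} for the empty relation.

U ⋈ R (natural join on B): {(24, a, 27, 21, y, 17), (24, q, 36, 8, y, 17), (24, w, 16, 40, y, 17), (24, w, 23, 8, y, 17), (27, n, 11, 5, k, 10), (27, t, 20, 25, k, 10), (27, u, 18, 19, k, 10)}
(U ⨝ R) ⋈ P (natural join on F): {(24, w, 16, 40, y, 17, 27), (24, w, 16, 40, y, 17, 3), (24, w, 16, 40, y, 17, 4), (24, w, 23, 8, y, 17, 27), (24, w, 23, 8, y, 17, 3), (24, w, 23, 8, y, 17, 4), (27, t, 20, 25, k, 10, 21), (27, t, 20, 25, k, 10, 39)}
π[D, F, E]: project onto (D, F, E) (3 duplicate(s) eliminated) → {(k, t, 21), (k, t, 39), (y, w, 27), (y, w, 3), (y, w, 4)}

{(k, t, 21), (k, t, 39), (y, w, 27), (y, w, 3), (y, w, 4)}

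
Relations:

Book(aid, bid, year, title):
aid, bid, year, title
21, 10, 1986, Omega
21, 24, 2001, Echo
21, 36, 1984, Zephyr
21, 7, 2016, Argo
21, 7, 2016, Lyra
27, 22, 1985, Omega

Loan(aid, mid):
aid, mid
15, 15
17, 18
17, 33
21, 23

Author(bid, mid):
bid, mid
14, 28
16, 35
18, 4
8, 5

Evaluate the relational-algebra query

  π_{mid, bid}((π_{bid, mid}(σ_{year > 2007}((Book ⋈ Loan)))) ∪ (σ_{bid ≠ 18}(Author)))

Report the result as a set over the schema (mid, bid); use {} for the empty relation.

{(23, 7), (28, 14), (35, 16), (5, 8)}

Natural join on aid: {(21, 10, 1986, Omega, 23), (21, 24, 2001, Echo, 23), (21, 36, 1984, Zephyr, 23), (21, 7, 2016, Argo, 23), (21, 7, 2016, Lyra, 23)}
Selection year > 2007: {(21, 7, 2016, Argo, 23), (21, 7, 2016, Lyra, 23)}
π[bid, mid]: project onto (bid, mid) (1 duplicate(s) eliminated) → {(7, 23)}
Selection bid ≠ 18: {(14, 28), (16, 35), (8, 5)}
Set union of the two operands is {(14, 28), (16, 35), (7, 23), (8, 5)}.
π[mid, bid]: project onto (mid, bid) → {(23, 7), (28, 14), (35, 16), (5, 8)}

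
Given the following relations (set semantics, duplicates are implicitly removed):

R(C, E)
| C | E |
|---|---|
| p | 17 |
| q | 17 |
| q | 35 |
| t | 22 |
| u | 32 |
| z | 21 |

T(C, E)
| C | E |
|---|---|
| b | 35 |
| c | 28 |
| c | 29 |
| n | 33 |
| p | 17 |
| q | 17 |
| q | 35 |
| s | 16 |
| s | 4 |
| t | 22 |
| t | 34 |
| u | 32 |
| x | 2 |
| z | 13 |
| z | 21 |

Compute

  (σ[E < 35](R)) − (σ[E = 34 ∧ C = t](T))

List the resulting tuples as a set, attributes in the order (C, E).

{(p, 17), (q, 17), (t, 22), (u, 32), (z, 21)}

σ[E < 35]: keep tuples satisfying E < 35 → {(p, 17), (q, 17), (t, 22), (u, 32), (z, 21)}
σ[E = 34 ∧ C = t]: keep tuples satisfying E = 34 ∧ C = t → {(t, 34)}
Set difference of the two operands is {(p, 17), (q, 17), (t, 22), (u, 32), (z, 21)}.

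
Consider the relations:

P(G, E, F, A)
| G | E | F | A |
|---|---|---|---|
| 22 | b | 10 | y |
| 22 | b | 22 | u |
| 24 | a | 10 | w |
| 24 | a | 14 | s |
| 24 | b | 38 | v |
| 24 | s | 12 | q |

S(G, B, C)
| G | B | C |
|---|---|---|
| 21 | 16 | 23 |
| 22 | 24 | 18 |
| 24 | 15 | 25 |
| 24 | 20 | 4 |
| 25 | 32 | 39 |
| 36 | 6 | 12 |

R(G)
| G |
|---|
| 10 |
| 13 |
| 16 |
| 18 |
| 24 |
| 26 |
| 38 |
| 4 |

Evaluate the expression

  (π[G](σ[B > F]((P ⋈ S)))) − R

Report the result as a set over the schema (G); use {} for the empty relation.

{22}

Natural join on G: {(22, b, 10, y, 24, 18), (22, b, 22, u, 24, 18), (24, a, 10, w, 15, 25), (24, a, 10, w, 20, 4), (24, a, 14, s, 15, 25), (24, a, 14, s, 20, 4), (24, b, 38, v, 15, 25), (24, b, 38, v, 20, 4), (24, s, 12, q, 15, 25), (24, s, 12, q, 20, 4)}
σ[B > F]: keep tuples satisfying B > F → {(22, b, 10, y, 24, 18), (22, b, 22, u, 24, 18), (24, a, 10, w, 15, 25), (24, a, 10, w, 20, 4), (24, a, 14, s, 15, 25), (24, a, 14, s, 20, 4), (24, s, 12, q, 15, 25), (24, s, 12, q, 20, 4)}
Keep only column(s) G (6 duplicate(s) eliminated): {22, 24}
Difference: {22, 24} with {10, 13, 16, 18, 24, 26, 38, 4} → {22}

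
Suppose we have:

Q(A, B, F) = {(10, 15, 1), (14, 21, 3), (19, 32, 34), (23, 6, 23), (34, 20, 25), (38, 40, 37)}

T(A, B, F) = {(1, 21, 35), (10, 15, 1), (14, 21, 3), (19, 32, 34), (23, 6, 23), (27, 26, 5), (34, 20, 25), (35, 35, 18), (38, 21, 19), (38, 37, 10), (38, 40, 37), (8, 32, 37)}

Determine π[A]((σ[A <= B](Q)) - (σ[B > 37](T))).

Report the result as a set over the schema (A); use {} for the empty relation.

{10, 14, 19}

Selection A <= B: {(10, 15, 1), (14, 21, 3), (19, 32, 34), (38, 40, 37)}
Selection B > 37: {(38, 40, 37)}
Difference: {(10, 15, 1), (14, 21, 3), (19, 32, 34), (38, 40, 37)} with {(38, 40, 37)} → {(10, 15, 1), (14, 21, 3), (19, 32, 34)}
Projecting to A: {10, 14, 19}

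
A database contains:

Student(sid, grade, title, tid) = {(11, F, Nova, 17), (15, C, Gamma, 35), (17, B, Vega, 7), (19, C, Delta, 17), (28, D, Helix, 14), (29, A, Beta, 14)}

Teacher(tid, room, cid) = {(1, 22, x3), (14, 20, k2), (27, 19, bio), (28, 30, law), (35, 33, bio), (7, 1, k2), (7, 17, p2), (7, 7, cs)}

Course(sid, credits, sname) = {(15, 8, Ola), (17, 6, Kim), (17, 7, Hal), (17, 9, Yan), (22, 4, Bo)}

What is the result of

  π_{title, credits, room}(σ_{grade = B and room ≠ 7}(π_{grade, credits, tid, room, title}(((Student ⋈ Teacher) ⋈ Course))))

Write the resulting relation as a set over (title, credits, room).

{(Vega, 6, 1), (Vega, 6, 17), (Vega, 7, 1), (Vega, 7, 17), (Vega, 9, 1), (Vega, 9, 17)}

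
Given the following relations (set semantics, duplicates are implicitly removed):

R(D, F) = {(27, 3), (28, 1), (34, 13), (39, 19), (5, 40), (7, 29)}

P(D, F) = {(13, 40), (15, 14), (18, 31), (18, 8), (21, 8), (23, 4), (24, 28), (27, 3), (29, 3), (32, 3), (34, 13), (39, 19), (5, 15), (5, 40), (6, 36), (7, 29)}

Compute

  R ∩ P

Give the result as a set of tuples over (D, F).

{(27, 3), (34, 13), (39, 19), (5, 40), (7, 29)}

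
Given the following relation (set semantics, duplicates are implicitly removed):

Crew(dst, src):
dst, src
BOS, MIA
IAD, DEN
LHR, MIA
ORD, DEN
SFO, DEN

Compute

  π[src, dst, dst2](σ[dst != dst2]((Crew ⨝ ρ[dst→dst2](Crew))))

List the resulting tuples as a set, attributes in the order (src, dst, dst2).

{(DEN, IAD, ORD), (DEN, IAD, SFO), (DEN, ORD, IAD), (DEN, ORD, SFO), (DEN, SFO, IAD), (DEN, SFO, ORD), (MIA, BOS, LHR), (MIA, LHR, BOS)}

ρ[dst→dst2]: schema becomes (dst2, src); tuples unchanged.
Natural join on src: {(BOS, MIA, BOS), (BOS, MIA, LHR), (IAD, DEN, IAD), (IAD, DEN, ORD), (IAD, DEN, SFO), (LHR, MIA, BOS), (LHR, MIA, LHR), (ORD, DEN, IAD), (ORD, DEN, ORD), (ORD, DEN, SFO), (SFO, DEN, IAD), (SFO, DEN, ORD), (SFO, DEN, SFO)}
Filtering on dst != dst2 leaves {(BOS, MIA, LHR), (IAD, DEN, ORD), (IAD, DEN, SFO), (LHR, MIA, BOS), (ORD, DEN, IAD), (ORD, DEN, SFO), (SFO, DEN, IAD), (SFO, DEN, ORD)}.
Keep only column(s) src, dst, dst2: {(DEN, IAD, ORD), (DEN, IAD, SFO), (DEN, ORD, IAD), (DEN, ORD, SFO), (DEN, SFO, IAD), (DEN, SFO, ORD), (MIA, BOS, LHR), (MIA, LHR, BOS)}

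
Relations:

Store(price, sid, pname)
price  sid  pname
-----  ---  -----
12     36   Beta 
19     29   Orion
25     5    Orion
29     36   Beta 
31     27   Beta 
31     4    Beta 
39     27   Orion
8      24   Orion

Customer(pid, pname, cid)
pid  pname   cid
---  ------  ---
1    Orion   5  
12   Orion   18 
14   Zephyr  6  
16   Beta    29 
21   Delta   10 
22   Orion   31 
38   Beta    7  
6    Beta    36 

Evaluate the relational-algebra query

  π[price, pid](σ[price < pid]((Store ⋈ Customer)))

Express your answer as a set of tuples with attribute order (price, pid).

Joining Store and Customer on pname yields {(12, 36, Beta, 16, 29), (12, 36, Beta, 38, 7), (12, 36, Beta, 6, 36), (19, 29, Orion, 1, 5), (19, 29, Orion, 12, 18), (19, 29, Orion, 22, 31), (25, 5, Orion, 1, 5), (25, 5, Orion, 12, 18), (25, 5, Orion, 22, 31), (29, 36, Beta, 16, 29), (29, 36, Beta, 38, 7), (29, 36, Beta, 6, 36), (31, 27, Beta, 16, 29), (31, 27, Beta, 38, 7), (31, 27, Beta, 6, 36), (31, 4, Beta, 16, 29), (31, 4, Beta, 38, 7), (31, 4, Beta, 6, 36), (39, 27, Orion, 1, 5), (39, 27, Orion, 12, 18), (39, 27, Orion, 22, 31), (8, 24, Orion, 1, 5), (8, 24, Orion, 12, 18), (8, 24, Orion, 22, 31)}.
Apply σ_{price < pid}; surviving tuples: {(12, 36, Beta, 16, 29), (12, 36, Beta, 38, 7), (19, 29, Orion, 22, 31), (29, 36, Beta, 38, 7), (31, 27, Beta, 38, 7), (31, 4, Beta, 38, 7), (8, 24, Orion, 12, 18), (8, 24, Orion, 22, 31)}
π[price, pid]: project onto (price, pid) (1 duplicate(s) eliminated) → {(12, 16), (12, 38), (19, 22), (29, 38), (31, 38), (8, 12), (8, 22)}

{(12, 16), (12, 38), (19, 22), (29, 38), (31, 38), (8, 12), (8, 22)}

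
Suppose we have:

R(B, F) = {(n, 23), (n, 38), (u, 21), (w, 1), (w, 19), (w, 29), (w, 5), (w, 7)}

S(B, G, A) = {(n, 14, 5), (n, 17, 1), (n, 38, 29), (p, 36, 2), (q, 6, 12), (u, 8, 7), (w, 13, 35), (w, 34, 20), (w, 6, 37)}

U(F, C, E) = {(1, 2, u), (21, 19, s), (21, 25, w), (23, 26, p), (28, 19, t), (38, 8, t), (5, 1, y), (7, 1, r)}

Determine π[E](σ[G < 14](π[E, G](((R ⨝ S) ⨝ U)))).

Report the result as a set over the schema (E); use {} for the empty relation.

{r, s, u, w, y}

Natural join on B: {(n, 23, 14, 5), (n, 23, 17, 1), (n, 23, 38, 29), (n, 38, 14, 5), (n, 38, 17, 1), (n, 38, 38, 29), (u, 21, 8, 7), (w, 1, 13, 35), (w, 1, 34, 20), (w, 1, 6, 37), (w, 19, 13, 35), (w, 19, 34, 20), (w, 19, 6, 37), (w, 29, 13, 35), (w, 29, 34, 20), (w, 29, 6, 37), (w, 5, 13, 35), (w, 5, 34, 20), (w, 5, 6, 37), (w, 7, 13, 35), (w, 7, 34, 20), (w, 7, 6, 37)}
Natural join on F: {(n, 23, 14, 5, 26, p), (n, 23, 17, 1, 26, p), (n, 23, 38, 29, 26, p), (n, 38, 14, 5, 8, t), (n, 38, 17, 1, 8, t), (n, 38, 38, 29, 8, t), (u, 21, 8, 7, 19, s), (u, 21, 8, 7, 25, w), (w, 1, 13, 35, 2, u), (w, 1, 34, 20, 2, u), (w, 1, 6, 37, 2, u), (w, 5, 13, 35, 1, y), (w, 5, 34, 20, 1, y), (w, 5, 6, 37, 1, y), (w, 7, 13, 35, 1, r), (w, 7, 34, 20, 1, r), (w, 7, 6, 37, 1, r)}
Projecting to E, G: {(p, 14), (p, 17), (p, 38), (r, 13), (r, 34), (r, 6), (s, 8), (t, 14), (t, 17), (t, 38), (u, 13), (u, 34), (u, 6), (w, 8), (y, 13), (y, 34), (y, 6)}
Apply σ_{G < 14}; surviving tuples: {(r, 13), (r, 6), (s, 8), (u, 13), (u, 6), (w, 8), (y, 13), (y, 6)}
Projecting to E (3 duplicate(s) eliminated): {r, s, u, w, y}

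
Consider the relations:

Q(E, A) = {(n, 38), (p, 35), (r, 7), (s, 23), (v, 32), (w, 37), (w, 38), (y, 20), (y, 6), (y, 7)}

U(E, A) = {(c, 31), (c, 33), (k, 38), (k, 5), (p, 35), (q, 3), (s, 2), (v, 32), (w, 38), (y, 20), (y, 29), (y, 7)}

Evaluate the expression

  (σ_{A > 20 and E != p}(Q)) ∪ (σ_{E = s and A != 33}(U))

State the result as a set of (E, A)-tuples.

Selection A > 20 and E != p: {(n, 38), (s, 23), (v, 32), (w, 37), (w, 38)}
Selection E = s and A != 33: {(s, 2)}
Union: {(n, 38), (s, 23), (v, 32), (w, 37), (w, 38)} with {(s, 2)} → {(n, 38), (s, 2), (s, 23), (v, 32), (w, 37), (w, 38)}

{(n, 38), (s, 2), (s, 23), (v, 32), (w, 37), (w, 38)}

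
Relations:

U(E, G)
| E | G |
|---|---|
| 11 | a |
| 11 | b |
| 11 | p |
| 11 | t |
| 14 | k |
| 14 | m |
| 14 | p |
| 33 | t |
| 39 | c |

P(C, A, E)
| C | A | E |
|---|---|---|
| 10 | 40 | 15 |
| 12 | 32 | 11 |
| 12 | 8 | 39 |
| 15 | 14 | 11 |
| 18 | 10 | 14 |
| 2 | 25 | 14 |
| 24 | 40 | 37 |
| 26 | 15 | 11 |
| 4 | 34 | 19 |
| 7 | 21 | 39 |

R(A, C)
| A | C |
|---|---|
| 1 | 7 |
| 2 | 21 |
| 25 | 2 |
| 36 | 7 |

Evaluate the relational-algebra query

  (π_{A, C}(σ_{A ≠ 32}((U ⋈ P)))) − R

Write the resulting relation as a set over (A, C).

{(10, 18), (14, 15), (15, 26), (21, 7), (8, 12)}

Joining U and P on E yields {(11, a, 12, 32), (11, a, 15, 14), (11, a, 26, 15), (11, b, 12, 32), (11, b, 15, 14), (11, b, 26, 15), (11, p, 12, 32), (11, p, 15, 14), (11, p, 26, 15), (11, t, 12, 32), (11, t, 15, 14), (11, t, 26, 15), (14, k, 18, 10), (14, k, 2, 25), (14, m, 18, 10), (14, m, 2, 25), (14, p, 18, 10), (14, p, 2, 25), (39, c, 12, 8), (39, c, 7, 21)}.
σ[A ≠ 32]: keep tuples satisfying A ≠ 32 → {(11, a, 15, 14), (11, a, 26, 15), (11, b, 15, 14), (11, b, 26, 15), (11, p, 15, 14), (11, p, 26, 15), (11, t, 15, 14), (11, t, 26, 15), (14, k, 18, 10), (14, k, 2, 25), (14, m, 18, 10), (14, m, 2, 25), (14, p, 18, 10), (14, p, 2, 25), (39, c, 12, 8), (39, c, 7, 21)}
π[A, C]: project onto (A, C) (10 duplicate(s) eliminated) → {(10, 18), (14, 15), (15, 26), (21, 7), (25, 2), (8, 12)}
Difference: {(10, 18), (14, 15), (15, 26), (21, 7), (25, 2), (8, 12)} with {(1, 7), (2, 21), (25, 2), (36, 7)} → {(10, 18), (14, 15), (15, 26), (21, 7), (8, 12)}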